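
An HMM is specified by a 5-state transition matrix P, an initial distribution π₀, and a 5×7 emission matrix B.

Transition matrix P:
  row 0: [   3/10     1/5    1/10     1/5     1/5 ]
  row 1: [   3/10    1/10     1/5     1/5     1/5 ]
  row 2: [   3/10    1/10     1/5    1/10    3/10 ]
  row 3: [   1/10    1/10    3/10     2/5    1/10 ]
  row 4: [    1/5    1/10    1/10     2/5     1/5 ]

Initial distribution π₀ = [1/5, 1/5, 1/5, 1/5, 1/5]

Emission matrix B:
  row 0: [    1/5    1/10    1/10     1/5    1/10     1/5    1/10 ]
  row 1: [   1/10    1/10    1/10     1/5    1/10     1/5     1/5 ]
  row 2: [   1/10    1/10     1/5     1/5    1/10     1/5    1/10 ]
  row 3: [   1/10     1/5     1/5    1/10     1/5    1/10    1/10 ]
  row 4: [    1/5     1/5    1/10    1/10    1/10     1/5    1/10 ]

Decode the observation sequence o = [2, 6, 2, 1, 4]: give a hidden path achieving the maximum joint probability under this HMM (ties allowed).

t=0: δ = [2.000e-02, 2.000e-02, 4.000e-02, 4.000e-02, 2.000e-02]  (obs o_0=2)
t=1: δ = [1.200e-03, 8.000e-04, 1.200e-03, 1.600e-03, 1.200e-03]  ψ = [2, 0, 3, 3, 2]  (obs o_1=6)
t=2: δ = [3.600e-05, 2.400e-05, 9.600e-05, 1.280e-04, 3.600e-05]  ψ = [0, 0, 3, 3, 2]  (obs o_2=2)
t=3: δ = [2.880e-06, 1.280e-06, 3.840e-06, 1.024e-05, 5.760e-06]  ψ = [2, 3, 3, 3, 2]  (obs o_3=1)
t=4: δ = [1.152e-07, 1.024e-07, 3.072e-07, 8.192e-07, 1.152e-07]  ψ = [2, 3, 3, 3, 2]  (obs o_4=4)
backtrack: best end state = 3; path = [3, 3, 3, 3, 3]

path = [3, 3, 3, 3, 3]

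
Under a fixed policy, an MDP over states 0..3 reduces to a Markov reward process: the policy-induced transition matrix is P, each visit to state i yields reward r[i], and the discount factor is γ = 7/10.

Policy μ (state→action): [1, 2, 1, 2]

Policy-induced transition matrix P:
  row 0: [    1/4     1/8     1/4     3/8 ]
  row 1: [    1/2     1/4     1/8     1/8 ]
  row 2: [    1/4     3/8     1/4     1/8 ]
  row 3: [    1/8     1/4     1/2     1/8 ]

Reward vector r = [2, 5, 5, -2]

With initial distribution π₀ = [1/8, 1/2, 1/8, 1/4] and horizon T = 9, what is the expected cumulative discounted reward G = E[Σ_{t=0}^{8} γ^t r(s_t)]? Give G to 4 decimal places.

G = 8.9709

t=0: π = [0.1250, 0.5000, 0.1250, 0.2500], E[r] = 2.8750, γ^t·E[r] = 2.875000, running G = 2.875000
t=1: π = [0.3438, 0.2500, 0.2500, 0.1563], E[r] = 2.8750, γ^t·E[r] = 2.012500, running G = 4.887500
t=2: π = [0.2930, 0.2383, 0.2578, 0.2109], E[r] = 2.6445, γ^t·E[r] = 1.295820, running G = 6.183320
t=3: π = [0.2832, 0.2456, 0.2729, 0.1982], E[r] = 2.7627, γ^t·E[r] = 0.947604, running G = 7.130925
t=4: π = [0.2866, 0.2487, 0.2689, 0.1958], E[r] = 2.7695, γ^t·E[r] = 0.664964, running G = 7.795889
t=5: π = [0.2877, 0.2478, 0.2679, 0.1967], E[r] = 2.7603, γ^t·E[r] = 0.463924, running G = 8.259813
t=6: π = [0.2874, 0.2475, 0.2682, 0.1969], E[r] = 2.7594, γ^t·E[r] = 0.324644, running G = 8.584457
t=7: π = [0.2873, 0.2476, 0.2683, 0.1968], E[r] = 2.7603, γ^t·E[r] = 0.227324, running G = 8.811781
t=8: π = [0.2873, 0.2476, 0.2683, 0.1968], E[r] = 2.7604, γ^t·E[r] = 0.159132, running G = 8.970913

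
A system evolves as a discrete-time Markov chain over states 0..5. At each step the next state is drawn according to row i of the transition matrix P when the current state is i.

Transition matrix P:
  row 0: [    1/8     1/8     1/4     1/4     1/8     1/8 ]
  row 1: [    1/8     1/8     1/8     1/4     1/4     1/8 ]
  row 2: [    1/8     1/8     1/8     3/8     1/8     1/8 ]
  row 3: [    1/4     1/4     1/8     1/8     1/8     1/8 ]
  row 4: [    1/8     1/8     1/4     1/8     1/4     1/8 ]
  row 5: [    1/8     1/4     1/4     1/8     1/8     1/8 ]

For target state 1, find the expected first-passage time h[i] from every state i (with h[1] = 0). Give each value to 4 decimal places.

h = [5.9724, 0.0000, 5.8995, 5.3169, 6.0660, 5.3078]

First-step conditioning: h[1] = 0; for i ≠ 1, h[i] = 1 + Σ_k P[i][k]·h[k].
  h[0] = 1 + 1/8·h[0] + 1/4·h[2] + 1/4·h[3] + 1/8·h[4] + 1/8·h[5]
  h[2] = 1 + 1/8·h[0] + 1/8·h[2] + 3/8·h[3] + 1/8·h[4] + 1/8·h[5]
  h[3] = 1 + 1/4·h[0] + 1/8·h[2] + 1/8·h[3] + 1/8·h[4] + 1/8·h[5]
  h[4] = 1 + 1/8·h[0] + 1/4·h[2] + 1/8·h[3] + 1/4·h[4] + 1/8·h[5]
  h[5] = 1 + 1/8·h[0] + 1/4·h[2] + 1/8·h[3] + 1/8·h[4] + 1/8·h[5]
Solving the 5×5 linear system over states ≠ 1 gives exactly h = [36736/6151, 0, 36288/6151, 32704/6151, 37312/6151, 32648/6151] (h[1] = 0 is the target).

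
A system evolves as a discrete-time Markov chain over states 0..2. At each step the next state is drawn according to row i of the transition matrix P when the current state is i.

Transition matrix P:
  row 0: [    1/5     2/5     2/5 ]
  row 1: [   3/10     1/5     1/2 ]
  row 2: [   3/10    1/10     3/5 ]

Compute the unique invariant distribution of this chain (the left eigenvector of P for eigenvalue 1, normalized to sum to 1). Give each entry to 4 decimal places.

Balance equations π_j = Σ_i π_i·P[i][j]:
  π_0 = 1/5·π_0 + 3/10·π_1 + 3/10·π_2
  π_1 = 2/5·π_0 + 1/5·π_1 + 1/10·π_2
  normalize: π_0 + π_1 + π_2 = 1
Solving the linear system gives exactly π = [3/11, 20/99, 52/99].

π = [0.2727, 0.2020, 0.5253]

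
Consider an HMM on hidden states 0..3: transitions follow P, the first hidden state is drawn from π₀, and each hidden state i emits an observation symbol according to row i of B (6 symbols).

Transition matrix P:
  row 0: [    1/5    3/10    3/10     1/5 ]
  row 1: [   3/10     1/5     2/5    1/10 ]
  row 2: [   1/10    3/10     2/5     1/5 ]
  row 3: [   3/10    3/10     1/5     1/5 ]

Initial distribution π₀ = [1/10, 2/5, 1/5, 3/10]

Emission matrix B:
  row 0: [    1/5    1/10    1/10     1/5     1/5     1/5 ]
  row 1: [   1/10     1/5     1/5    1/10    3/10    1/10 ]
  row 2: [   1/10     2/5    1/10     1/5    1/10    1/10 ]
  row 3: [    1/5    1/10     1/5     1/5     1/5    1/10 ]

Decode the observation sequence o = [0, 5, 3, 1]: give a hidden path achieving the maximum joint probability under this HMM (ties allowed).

path = [3, 0, 2, 2]

t=0: δ = [2.000e-02, 4.000e-02, 2.000e-02, 6.000e-02]  (obs o_0=0)
t=1: δ = [3.600e-03, 1.800e-03, 1.600e-03, 1.200e-03]  ψ = [3, 3, 1, 3]  (obs o_1=5)
t=2: δ = [1.440e-04, 1.080e-04, 2.160e-04, 1.440e-04]  ψ = [0, 0, 0, 0]  (obs o_2=3)
t=3: δ = [4.320e-06, 1.296e-05, 3.456e-05, 4.320e-06]  ψ = [3, 2, 2, 2]  (obs o_3=1)
backtrack: best end state = 2; path = [3, 0, 2, 2]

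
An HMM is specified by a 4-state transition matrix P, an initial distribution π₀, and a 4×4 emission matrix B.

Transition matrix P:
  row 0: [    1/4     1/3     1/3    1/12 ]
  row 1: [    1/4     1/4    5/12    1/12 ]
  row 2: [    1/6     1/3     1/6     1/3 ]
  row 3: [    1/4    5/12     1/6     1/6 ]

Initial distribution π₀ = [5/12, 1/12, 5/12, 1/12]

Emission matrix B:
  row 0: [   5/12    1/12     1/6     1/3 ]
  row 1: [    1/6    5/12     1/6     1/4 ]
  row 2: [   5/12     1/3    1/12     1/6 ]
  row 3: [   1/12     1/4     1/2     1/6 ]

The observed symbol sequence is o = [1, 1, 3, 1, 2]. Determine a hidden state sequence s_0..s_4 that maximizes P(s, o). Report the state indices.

t=0: δ = [3.472e-02, 3.472e-02, 1.389e-01, 2.083e-02]  (obs o_0=1)
t=1: δ = [1.929e-03, 1.929e-02, 7.716e-03, 1.157e-02]  ψ = [2, 2, 2, 2]  (obs o_1=1)
t=2: δ = [1.608e-03, 1.206e-03, 1.340e-03, 4.287e-04]  ψ = [1, 1, 1, 2]  (obs o_2=3)
t=3: δ = [3.349e-05, 2.233e-04, 1.786e-04, 1.116e-04]  ψ = [0, 0, 0, 2]  (obs o_3=1)
t=4: δ = [9.303e-06, 9.923e-06, 7.752e-06, 2.977e-05]  ψ = [1, 2, 1, 2]  (obs o_4=2)
backtrack: best end state = 3; path = [2, 1, 0, 2, 3]

path = [2, 1, 0, 2, 3]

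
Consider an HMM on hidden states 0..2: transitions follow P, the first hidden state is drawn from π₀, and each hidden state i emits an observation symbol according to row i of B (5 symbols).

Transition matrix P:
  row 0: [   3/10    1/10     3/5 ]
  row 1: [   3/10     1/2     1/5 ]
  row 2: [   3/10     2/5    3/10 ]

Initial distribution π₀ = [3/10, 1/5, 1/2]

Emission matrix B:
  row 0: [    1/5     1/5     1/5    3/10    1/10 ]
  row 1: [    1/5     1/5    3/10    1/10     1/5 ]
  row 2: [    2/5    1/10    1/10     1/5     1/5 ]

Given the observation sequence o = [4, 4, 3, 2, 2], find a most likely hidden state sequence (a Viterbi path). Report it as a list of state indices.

t=0: δ = [3.000e-02, 4.000e-02, 1.000e-01]  (obs o_0=4)
t=1: δ = [3.000e-03, 8.000e-03, 6.000e-03]  ψ = [2, 2, 2]  (obs o_1=4)
t=2: δ = [7.200e-04, 4.000e-04, 3.600e-04]  ψ = [1, 1, 0]  (obs o_2=3)
t=3: δ = [4.320e-05, 6.000e-05, 4.320e-05]  ψ = [0, 1, 0]  (obs o_3=2)
t=4: δ = [3.600e-06, 9.000e-06, 2.592e-06]  ψ = [1, 1, 0]  (obs o_4=2)
backtrack: best end state = 1; path = [2, 1, 1, 1, 1]

path = [2, 1, 1, 1, 1]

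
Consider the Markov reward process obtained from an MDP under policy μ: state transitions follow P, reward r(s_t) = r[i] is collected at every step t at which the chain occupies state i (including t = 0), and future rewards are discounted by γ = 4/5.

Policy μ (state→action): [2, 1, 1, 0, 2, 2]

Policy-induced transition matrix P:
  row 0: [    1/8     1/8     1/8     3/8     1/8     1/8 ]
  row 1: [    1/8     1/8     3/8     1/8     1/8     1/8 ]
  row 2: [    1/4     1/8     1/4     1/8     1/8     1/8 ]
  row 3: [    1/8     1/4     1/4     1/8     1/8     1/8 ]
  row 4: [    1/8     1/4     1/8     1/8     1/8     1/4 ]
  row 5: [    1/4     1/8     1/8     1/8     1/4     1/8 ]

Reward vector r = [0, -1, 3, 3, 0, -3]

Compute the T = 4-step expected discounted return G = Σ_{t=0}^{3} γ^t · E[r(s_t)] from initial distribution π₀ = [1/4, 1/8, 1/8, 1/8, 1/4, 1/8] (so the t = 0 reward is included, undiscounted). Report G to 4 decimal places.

G = 1.2665

t=0: π = [0.2500, 0.1250, 0.1250, 0.1250, 0.2500, 0.1250], E[r] = 0.2500, γ^t·E[r] = 0.250000, running G = 0.250000
t=1: π = [0.1563, 0.1719, 0.1875, 0.1875, 0.1406, 0.1563], E[r] = 0.4844, γ^t·E[r] = 0.387500, running G = 0.637500
t=2: π = [0.1680, 0.1660, 0.2148, 0.1641, 0.1445, 0.1426], E[r] = 0.5430, γ^t·E[r] = 0.347500, running G = 0.985000
t=3: π = [0.1697, 0.1636, 0.2139, 0.1670, 0.1428, 0.1431], E[r] = 0.5498, γ^t·E[r] = 0.281500, running G = 1.266500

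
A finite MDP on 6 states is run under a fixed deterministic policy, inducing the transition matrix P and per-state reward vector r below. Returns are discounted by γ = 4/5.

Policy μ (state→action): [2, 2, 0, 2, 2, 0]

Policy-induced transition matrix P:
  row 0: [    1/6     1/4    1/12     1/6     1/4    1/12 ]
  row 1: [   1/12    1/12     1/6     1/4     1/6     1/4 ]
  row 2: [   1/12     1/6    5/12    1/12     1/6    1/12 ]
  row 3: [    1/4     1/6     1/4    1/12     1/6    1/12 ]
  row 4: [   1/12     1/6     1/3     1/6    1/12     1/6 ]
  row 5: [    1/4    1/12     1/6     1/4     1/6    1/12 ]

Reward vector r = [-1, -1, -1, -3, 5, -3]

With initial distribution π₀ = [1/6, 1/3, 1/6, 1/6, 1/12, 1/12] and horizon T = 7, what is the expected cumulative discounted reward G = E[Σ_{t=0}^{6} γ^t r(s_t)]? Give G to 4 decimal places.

t=0: π = [0.1667, 0.3333, 0.1667, 0.1667, 0.0833, 0.0833], E[r] = -1.0000, γ^t·E[r] = -1.000000, running G = -1.000000
t=1: π = [0.1389, 0.1458, 0.2222, 0.1736, 0.1736, 0.1458], E[r] = -0.5972, γ^t·E[r] = -0.477778, running G = -1.477778
t=2: π = [0.1481, 0.1539, 0.2541, 0.1580, 0.1638, 0.1221], E[r] = -0.5775, γ^t·E[r] = -0.369630, running G = -1.847407
t=3: π = [0.1424, 0.1560, 0.2583, 0.1553, 0.1654, 0.1226], E[r] = -0.5638, γ^t·E[r] = -0.288642, running G = -2.136049
t=4: π = [0.1415, 0.1553, 0.2599, 0.1554, 0.1647, 0.1231], E[r] = -0.5686, γ^t·E[r] = -0.232886, running G = -2.368935
t=5: π = [0.1415, 0.1553, 0.2603, 0.1553, 0.1647, 0.1229], E[r] = -0.5680, γ^t·E[r] = -0.186131, running G = -2.555066
t=6: π = [0.1415, 0.1553, 0.2603, 0.1552, 0.1647, 0.1229], E[r] = -0.5679, γ^t·E[r] = -0.148875, running G = -2.703942

G = -2.7039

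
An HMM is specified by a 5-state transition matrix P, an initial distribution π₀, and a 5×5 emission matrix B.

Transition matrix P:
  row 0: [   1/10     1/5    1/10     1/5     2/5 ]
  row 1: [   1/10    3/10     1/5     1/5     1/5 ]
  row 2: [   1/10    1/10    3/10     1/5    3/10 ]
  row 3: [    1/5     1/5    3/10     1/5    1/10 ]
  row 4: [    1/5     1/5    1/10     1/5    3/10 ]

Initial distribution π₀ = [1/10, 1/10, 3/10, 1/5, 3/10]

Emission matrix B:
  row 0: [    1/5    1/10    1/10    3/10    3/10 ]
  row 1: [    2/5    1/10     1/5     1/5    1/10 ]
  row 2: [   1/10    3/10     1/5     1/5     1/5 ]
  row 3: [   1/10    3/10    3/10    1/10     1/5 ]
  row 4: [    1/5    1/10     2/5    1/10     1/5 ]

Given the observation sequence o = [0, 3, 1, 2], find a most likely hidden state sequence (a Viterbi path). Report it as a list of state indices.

path = [2, 2, 2, 4]

t=0: δ = [2.000e-02, 4.000e-02, 3.000e-02, 2.000e-02, 6.000e-02]  (obs o_0=0)
t=1: δ = [3.600e-03, 2.400e-03, 1.800e-03, 1.200e-03, 1.800e-03]  ψ = [4, 1, 2, 4, 4]  (obs o_1=3)
t=2: δ = [3.600e-05, 7.200e-05, 1.620e-04, 2.160e-04, 1.440e-04]  ψ = [0, 0, 2, 0, 0]  (obs o_2=1)
t=3: δ = [4.320e-06, 8.640e-06, 1.296e-05, 1.296e-05, 1.944e-05]  ψ = [3, 3, 3, 3, 2]  (obs o_3=2)
backtrack: best end state = 4; path = [2, 2, 2, 4]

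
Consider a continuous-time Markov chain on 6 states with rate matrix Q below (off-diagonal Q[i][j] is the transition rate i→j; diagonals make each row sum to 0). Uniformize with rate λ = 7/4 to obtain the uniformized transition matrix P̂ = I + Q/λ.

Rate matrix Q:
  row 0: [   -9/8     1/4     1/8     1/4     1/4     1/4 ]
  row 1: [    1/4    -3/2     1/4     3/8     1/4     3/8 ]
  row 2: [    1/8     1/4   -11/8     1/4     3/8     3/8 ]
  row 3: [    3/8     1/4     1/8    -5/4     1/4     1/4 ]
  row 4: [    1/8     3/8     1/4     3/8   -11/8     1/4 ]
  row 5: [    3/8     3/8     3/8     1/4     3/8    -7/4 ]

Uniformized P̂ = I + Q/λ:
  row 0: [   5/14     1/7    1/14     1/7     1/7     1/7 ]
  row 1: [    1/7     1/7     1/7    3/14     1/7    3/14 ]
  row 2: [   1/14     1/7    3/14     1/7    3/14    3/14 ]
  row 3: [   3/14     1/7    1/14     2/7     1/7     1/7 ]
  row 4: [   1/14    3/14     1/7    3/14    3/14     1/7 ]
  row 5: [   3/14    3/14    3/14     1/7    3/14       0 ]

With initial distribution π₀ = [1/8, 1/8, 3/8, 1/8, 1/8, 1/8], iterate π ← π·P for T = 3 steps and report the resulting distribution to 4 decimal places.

t=0: π = [0.1250, 0.1250, 0.3750, 0.1250, 0.1250, 0.1250]
t=1: π = [0.1518, 0.1607, 0.1607, 0.1786, 0.1875, 0.1607]
t=2: π = [0.1747, 0.1677, 0.1422, 0.1932, 0.1792, 0.1429]
t=3: π = [0.1814, 0.1659, 0.1369, 0.1952, 0.1760, 0.1446]

π = [0.1814, 0.1659, 0.1369, 0.1952, 0.1760, 0.1446]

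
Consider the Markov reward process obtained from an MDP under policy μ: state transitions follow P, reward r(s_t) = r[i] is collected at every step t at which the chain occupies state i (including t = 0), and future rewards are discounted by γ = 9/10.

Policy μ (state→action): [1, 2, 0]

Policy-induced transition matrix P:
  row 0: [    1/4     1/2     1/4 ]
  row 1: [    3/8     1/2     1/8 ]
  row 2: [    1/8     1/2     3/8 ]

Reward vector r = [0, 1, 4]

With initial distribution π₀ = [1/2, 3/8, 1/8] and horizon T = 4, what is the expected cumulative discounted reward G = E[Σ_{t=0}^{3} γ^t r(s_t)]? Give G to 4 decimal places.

t=0: π = [0.5000, 0.3750, 0.1250], E[r] = 0.8750, γ^t·E[r] = 0.875000, running G = 0.875000
t=1: π = [0.2813, 0.5000, 0.2188], E[r] = 1.3750, γ^t·E[r] = 1.237500, running G = 2.112500
t=2: π = [0.2852, 0.5000, 0.2148], E[r] = 1.3594, γ^t·E[r] = 1.101094, running G = 3.213594
t=3: π = [0.2856, 0.5000, 0.2144], E[r] = 1.3574, γ^t·E[r] = 0.989561, running G = 4.203154

G = 4.2032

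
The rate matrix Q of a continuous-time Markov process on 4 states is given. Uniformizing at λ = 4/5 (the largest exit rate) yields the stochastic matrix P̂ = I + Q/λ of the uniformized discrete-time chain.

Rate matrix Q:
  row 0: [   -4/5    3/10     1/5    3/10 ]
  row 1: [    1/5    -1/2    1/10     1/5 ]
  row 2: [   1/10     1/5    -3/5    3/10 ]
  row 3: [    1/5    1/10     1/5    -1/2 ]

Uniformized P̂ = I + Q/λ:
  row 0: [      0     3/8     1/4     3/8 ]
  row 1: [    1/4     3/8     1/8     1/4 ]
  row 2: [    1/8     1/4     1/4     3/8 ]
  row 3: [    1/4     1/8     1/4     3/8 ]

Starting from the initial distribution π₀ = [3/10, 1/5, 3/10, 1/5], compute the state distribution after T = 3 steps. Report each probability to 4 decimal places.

π = [0.1764, 0.2635, 0.2176, 0.3426]

t=0: π = [0.3000, 0.2000, 0.3000, 0.2000]
t=1: π = [0.1375, 0.2875, 0.2250, 0.3500]
t=2: π = [0.1875, 0.2594, 0.2141, 0.3391]
t=3: π = [0.1764, 0.2635, 0.2176, 0.3426]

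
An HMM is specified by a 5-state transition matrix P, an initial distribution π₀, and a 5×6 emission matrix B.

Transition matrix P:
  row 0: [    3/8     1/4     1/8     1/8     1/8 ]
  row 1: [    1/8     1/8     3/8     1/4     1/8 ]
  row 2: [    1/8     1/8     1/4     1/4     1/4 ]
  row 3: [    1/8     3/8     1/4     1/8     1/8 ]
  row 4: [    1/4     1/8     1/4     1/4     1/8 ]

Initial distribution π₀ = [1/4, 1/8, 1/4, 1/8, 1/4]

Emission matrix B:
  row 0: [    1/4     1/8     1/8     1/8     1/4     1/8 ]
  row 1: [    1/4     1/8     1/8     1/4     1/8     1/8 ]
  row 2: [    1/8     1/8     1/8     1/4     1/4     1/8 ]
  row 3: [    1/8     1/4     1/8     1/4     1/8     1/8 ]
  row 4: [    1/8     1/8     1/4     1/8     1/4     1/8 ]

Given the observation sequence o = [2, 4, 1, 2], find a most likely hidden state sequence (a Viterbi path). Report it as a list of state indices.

t=0: δ = [3.125e-02, 1.562e-02, 3.125e-02, 1.562e-02, 6.250e-02]  (obs o_0=2)
t=1: δ = [3.906e-03, 9.766e-04, 3.906e-03, 1.953e-03, 1.953e-03]  ψ = [4, 0, 4, 4, 2]  (obs o_1=4)
t=2: δ = [1.831e-04, 1.221e-04, 1.221e-04, 2.441e-04, 1.221e-04]  ψ = [0, 0, 2, 2, 2]  (obs o_2=1)
t=3: δ = [8.583e-06, 1.144e-05, 7.629e-06, 3.815e-06, 7.629e-06]  ψ = [0, 3, 3, 1, 2]  (obs o_3=2)
backtrack: best end state = 1; path = [4, 2, 3, 1]

path = [4, 2, 3, 1]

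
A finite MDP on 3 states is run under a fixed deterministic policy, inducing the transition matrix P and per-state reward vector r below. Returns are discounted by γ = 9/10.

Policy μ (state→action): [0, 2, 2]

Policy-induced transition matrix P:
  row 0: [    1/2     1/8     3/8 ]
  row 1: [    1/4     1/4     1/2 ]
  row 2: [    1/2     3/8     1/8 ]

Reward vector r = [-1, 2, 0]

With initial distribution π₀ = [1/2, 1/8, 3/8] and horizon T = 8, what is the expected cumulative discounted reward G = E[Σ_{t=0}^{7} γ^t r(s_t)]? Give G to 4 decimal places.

t=0: π = [0.5000, 0.1250, 0.3750], E[r] = -0.2500, γ^t·E[r] = -0.250000, running G = -0.250000
t=1: π = [0.4688, 0.2344, 0.2969], E[r] = 0.0000, γ^t·E[r] = 0.000000, running G = -0.250000
t=2: π = [0.4414, 0.2285, 0.3301], E[r] = 0.0156, γ^t·E[r] = 0.012656, running G = -0.237344
t=3: π = [0.4429, 0.2361, 0.3210], E[r] = 0.0293, γ^t·E[r] = 0.021357, running G = -0.215986
t=4: π = [0.4410, 0.2348, 0.3242], E[r] = 0.0286, γ^t·E[r] = 0.018741, running G = -0.197245
t=5: π = [0.4413, 0.2354, 0.3233], E[r] = 0.0295, γ^t·E[r] = 0.017426, running G = -0.179820
t=6: π = [0.4411, 0.2352, 0.3236], E[r] = 0.0293, γ^t·E[r] = 0.015596, running G = -0.164224
t=7: π = [0.4412, 0.2353, 0.3235], E[r] = 0.0294, γ^t·E[r] = 0.014074, running G = -0.150149

G = -0.1501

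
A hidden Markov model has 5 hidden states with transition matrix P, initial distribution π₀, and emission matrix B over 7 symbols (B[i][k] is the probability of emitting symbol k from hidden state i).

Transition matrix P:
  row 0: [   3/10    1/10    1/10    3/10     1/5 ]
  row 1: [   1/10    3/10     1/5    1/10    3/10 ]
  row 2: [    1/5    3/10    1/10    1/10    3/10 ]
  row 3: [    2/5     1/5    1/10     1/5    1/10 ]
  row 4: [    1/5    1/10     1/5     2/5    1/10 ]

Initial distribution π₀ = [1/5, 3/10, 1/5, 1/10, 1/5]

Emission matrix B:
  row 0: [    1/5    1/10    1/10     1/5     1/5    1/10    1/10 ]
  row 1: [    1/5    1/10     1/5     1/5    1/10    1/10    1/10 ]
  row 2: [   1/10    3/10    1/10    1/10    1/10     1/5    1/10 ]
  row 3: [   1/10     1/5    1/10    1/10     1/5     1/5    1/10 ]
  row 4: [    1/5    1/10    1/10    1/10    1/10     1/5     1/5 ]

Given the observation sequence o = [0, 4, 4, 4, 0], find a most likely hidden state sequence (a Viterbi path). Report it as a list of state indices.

t=0: δ = [4.000e-02, 6.000e-02, 2.000e-02, 1.000e-02, 4.000e-02]  (obs o_0=0)
t=1: δ = [2.400e-03, 1.800e-03, 1.200e-03, 3.200e-03, 1.800e-03]  ψ = [0, 1, 1, 4, 1]  (obs o_1=4)
t=2: δ = [2.560e-04, 6.400e-05, 3.600e-05, 1.440e-04, 5.400e-05]  ψ = [3, 3, 1, 0, 1]  (obs o_2=4)
t=3: δ = [1.536e-05, 2.880e-06, 2.560e-06, 1.536e-05, 5.120e-06]  ψ = [0, 3, 0, 0, 0]  (obs o_3=4)
t=4: δ = [1.229e-06, 6.144e-07, 1.536e-07, 4.608e-07, 6.144e-07]  ψ = [3, 3, 0, 0, 0]  (obs o_4=0)
backtrack: best end state = 0; path = [4, 3, 0, 3, 0]

path = [4, 3, 0, 3, 0]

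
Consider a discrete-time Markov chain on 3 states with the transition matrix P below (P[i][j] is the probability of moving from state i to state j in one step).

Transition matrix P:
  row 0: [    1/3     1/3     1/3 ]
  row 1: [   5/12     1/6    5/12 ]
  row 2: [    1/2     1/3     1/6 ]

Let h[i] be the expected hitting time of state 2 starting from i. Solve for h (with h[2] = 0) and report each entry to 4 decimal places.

h = [2.8000, 2.6000, 0.0000]

First-step conditioning: h[2] = 0; for i ≠ 2, h[i] = 1 + Σ_k P[i][k]·h[k].
  h[0] = 1 + 1/3·h[0] + 1/3·h[1]
  h[1] = 1 + 5/12·h[0] + 1/6·h[1]
Solving the 2×2 linear system over states ≠ 2 gives exactly h = [14/5, 13/5, 0] (h[2] = 0 is the target).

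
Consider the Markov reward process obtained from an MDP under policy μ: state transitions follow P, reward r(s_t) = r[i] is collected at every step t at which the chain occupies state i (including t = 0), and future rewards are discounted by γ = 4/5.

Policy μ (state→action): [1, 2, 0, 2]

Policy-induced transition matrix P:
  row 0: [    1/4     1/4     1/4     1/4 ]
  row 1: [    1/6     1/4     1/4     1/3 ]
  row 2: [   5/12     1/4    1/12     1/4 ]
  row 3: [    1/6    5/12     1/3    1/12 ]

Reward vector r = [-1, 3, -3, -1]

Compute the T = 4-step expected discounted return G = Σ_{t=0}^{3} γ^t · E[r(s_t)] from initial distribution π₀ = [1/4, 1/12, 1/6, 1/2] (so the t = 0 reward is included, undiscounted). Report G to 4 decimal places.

G = -1.5184

t=0: π = [0.2500, 0.0833, 0.1667, 0.5000], E[r] = -1.0000, γ^t·E[r] = -1.000000, running G = -1.000000
t=1: π = [0.2292, 0.3333, 0.2639, 0.1736], E[r] = -0.1944, γ^t·E[r] = -0.155556, running G = -1.155556
t=2: π = [0.2517, 0.2789, 0.2205, 0.2488], E[r] = -0.3252, γ^t·E[r] = -0.208148, running G = -1.363704
t=3: π = [0.2428, 0.2915, 0.2340, 0.2318], E[r] = -0.3021, γ^t·E[r] = -0.154667, running G = -1.518370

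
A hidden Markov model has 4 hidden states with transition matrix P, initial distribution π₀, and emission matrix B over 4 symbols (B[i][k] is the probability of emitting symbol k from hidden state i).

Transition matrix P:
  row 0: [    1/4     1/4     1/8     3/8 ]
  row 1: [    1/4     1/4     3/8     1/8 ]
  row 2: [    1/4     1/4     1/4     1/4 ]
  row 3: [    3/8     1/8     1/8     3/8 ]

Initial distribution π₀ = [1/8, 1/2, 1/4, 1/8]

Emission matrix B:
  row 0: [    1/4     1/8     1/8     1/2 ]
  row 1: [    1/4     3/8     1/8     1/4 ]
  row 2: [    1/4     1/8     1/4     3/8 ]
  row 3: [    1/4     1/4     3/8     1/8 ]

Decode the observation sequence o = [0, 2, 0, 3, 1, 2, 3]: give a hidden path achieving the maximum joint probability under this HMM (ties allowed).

path = [1, 2, 3, 0, 3, 3, 0]

t=0: δ = [3.125e-02, 1.250e-01, 6.250e-02, 3.125e-02]  (obs o_0=0)
t=1: δ = [3.906e-03, 3.906e-03, 1.172e-02, 5.859e-03]  ψ = [1, 1, 1, 1]  (obs o_1=2)
t=2: δ = [7.324e-04, 7.324e-04, 7.324e-04, 7.324e-04]  ψ = [2, 2, 2, 2]  (obs o_2=0)
t=3: δ = [1.373e-04, 4.578e-05, 1.030e-04, 3.433e-05]  ψ = [3, 0, 1, 0]  (obs o_3=3)
t=4: δ = [4.292e-06, 1.287e-05, 3.219e-06, 1.287e-05]  ψ = [0, 0, 2, 0]  (obs o_4=1)
t=5: δ = [6.035e-07, 4.023e-07, 1.207e-06, 1.810e-06]  ψ = [3, 1, 1, 3]  (obs o_5=2)
t=6: δ = [3.395e-07, 7.544e-08, 1.132e-07, 8.487e-08]  ψ = [3, 2, 2, 3]  (obs o_6=3)
backtrack: best end state = 0; path = [1, 2, 3, 0, 3, 3, 0]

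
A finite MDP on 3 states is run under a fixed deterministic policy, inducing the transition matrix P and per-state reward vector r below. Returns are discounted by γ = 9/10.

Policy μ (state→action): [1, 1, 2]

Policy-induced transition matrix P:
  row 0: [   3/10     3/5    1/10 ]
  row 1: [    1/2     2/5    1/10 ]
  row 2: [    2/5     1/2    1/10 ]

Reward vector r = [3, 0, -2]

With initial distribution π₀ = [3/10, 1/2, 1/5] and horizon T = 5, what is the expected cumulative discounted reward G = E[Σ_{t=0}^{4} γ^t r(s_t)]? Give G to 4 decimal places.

t=0: π = [0.3000, 0.5000, 0.2000], E[r] = 0.5000, γ^t·E[r] = 0.500000, running G = 0.500000
t=1: π = [0.4200, 0.4800, 0.1000], E[r] = 1.0600, γ^t·E[r] = 0.954000, running G = 1.454000
t=2: π = [0.4060, 0.4940, 0.1000], E[r] = 1.0180, γ^t·E[r] = 0.824580, running G = 2.278580
t=3: π = [0.4088, 0.4912, 0.1000], E[r] = 1.0264, γ^t·E[r] = 0.748246, running G = 3.026826
t=4: π = [0.4082, 0.4918, 0.1000], E[r] = 1.0247, γ^t·E[r] = 0.672319, running G = 3.699144

G = 3.6991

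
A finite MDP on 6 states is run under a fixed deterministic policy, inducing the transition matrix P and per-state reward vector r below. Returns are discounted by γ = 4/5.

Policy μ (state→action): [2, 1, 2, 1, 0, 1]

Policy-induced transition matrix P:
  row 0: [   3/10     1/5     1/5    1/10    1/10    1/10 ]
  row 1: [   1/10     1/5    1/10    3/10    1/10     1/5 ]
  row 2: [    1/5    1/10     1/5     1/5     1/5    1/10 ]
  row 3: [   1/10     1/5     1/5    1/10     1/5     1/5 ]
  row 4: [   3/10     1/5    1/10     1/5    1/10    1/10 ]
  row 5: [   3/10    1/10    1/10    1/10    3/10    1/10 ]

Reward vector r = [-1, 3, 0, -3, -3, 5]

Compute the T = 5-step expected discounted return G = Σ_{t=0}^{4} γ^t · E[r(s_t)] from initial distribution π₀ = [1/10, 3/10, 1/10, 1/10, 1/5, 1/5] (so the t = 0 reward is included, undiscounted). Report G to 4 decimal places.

G = 0.8615

t=0: π = [0.1000, 0.3000, 0.1000, 0.1000, 0.2000, 0.2000], E[r] = 0.9000, γ^t·E[r] = 0.900000, running G = 0.900000
t=1: π = [0.2100, 0.1700, 0.1300, 0.1900, 0.1600, 0.1400], E[r] = -0.0500, γ^t·E[r] = -0.040000, running G = 0.860000
t=2: π = [0.2150, 0.1730, 0.1530, 0.1630, 0.1600, 0.1360], E[r] = 0.0150, γ^t·E[r] = 0.009600, running G = 0.869600
t=3: π = [0.2175, 0.1711, 0.1531, 0.1659, 0.1588, 0.1336], E[r] = -0.0103, γ^t·E[r] = -0.005274, running G = 0.864326
t=4: π = [0.2173, 0.1713, 0.1537, 0.1654, 0.1586, 0.1337], E[r] = -0.0069, γ^t·E[r] = -0.002822, running G = 0.861504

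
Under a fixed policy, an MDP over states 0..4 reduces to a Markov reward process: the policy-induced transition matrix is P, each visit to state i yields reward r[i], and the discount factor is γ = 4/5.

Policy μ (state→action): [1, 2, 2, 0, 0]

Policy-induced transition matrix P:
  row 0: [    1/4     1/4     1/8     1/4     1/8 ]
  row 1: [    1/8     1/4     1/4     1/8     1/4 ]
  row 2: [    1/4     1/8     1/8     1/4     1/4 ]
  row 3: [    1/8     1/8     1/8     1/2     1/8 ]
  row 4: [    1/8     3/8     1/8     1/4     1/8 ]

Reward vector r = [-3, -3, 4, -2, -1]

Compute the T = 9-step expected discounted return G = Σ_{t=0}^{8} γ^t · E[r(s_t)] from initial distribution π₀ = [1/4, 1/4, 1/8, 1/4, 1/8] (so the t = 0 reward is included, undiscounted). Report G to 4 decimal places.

G = -5.9303

t=0: π = [0.2500, 0.2500, 0.1250, 0.2500, 0.1250], E[r] = -1.6250, γ^t·E[r] = -1.625000, running G = -1.625000
t=1: π = [0.1719, 0.2188, 0.1563, 0.2813, 0.1719], E[r] = -1.2813, γ^t·E[r] = -1.025000, running G = -2.650000
t=2: π = [0.1660, 0.2168, 0.1523, 0.2930, 0.1719], E[r] = -1.2969, γ^t·E[r] = -0.830000, running G = -3.480000
t=3: π = [0.1648, 0.2158, 0.1521, 0.2961, 0.1711], E[r] = -1.2969, γ^t·E[r] = -0.664000, running G = -4.144000
t=4: π = [0.1646, 0.2154, 0.1520, 0.2971, 0.1710], E[r] = -1.2971, γ^t·E[r] = -0.531300, running G = -4.675300
t=5: π = [0.1646, 0.2152, 0.1519, 0.2973, 0.1709], E[r] = -1.2974, γ^t·E[r] = -0.425125, running G = -5.100425
t=6: π = [0.1646, 0.2152, 0.1519, 0.2974, 0.1709], E[r] = -1.2974, γ^t·E[r] = -0.340116, running G = -5.440541
t=7: π = [0.1646, 0.2152, 0.1519, 0.2975, 0.1709], E[r] = -1.2975, γ^t·E[r] = -0.272097, running G = -5.712638
t=8: π = [0.1646, 0.2152, 0.1519, 0.2975, 0.1709], E[r] = -1.2975, γ^t·E[r] = -0.217679, running G = -5.930317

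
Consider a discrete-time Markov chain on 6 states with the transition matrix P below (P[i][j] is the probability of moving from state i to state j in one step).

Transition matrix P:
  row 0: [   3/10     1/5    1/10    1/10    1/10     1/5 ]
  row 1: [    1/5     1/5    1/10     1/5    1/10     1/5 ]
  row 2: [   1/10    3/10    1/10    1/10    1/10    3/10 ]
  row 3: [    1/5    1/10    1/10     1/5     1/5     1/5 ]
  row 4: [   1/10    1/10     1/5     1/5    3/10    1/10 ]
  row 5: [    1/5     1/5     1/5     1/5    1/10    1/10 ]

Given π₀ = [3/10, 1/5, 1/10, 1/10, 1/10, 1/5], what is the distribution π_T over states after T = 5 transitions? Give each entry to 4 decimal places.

t=0: π = [0.3000, 0.2000, 0.1000, 0.1000, 0.1000, 0.2000]
t=1: π = [0.2100, 0.1900, 0.1300, 0.1600, 0.1300, 0.1800]
t=2: π = [0.1950, 0.1840, 0.1310, 0.1660, 0.1420, 0.1820]
t=3: π = [0.1922, 0.1823, 0.1324, 0.1674, 0.1450, 0.1807]
t=4: π = [0.1915, 0.1820, 0.1326, 0.1675, 0.1457, 0.1807]
t=5: π = [0.1913, 0.1819, 0.1326, 0.1676, 0.1459, 0.1806]

π = [0.1913, 0.1819, 0.1326, 0.1676, 0.1459, 0.1806]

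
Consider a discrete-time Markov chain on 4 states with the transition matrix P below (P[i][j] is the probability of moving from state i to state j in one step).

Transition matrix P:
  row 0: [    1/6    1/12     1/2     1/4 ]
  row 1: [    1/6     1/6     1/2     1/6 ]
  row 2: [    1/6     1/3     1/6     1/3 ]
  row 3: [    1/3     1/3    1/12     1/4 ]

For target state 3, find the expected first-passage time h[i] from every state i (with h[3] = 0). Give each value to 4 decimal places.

First-step conditioning: h[3] = 0; for i ≠ 3, h[i] = 1 + Σ_k P[i][k]·h[k].
  h[0] = 1 + 1/6·h[0] + 1/12·h[1] + 1/2·h[2]
  h[1] = 1 + 1/6·h[0] + 1/6·h[1] + 1/2·h[2]
  h[2] = 1 + 1/6·h[0] + 1/3·h[1] + 1/6·h[2]
Solving the 3×3 linear system over states ≠ 3 gives exactly h = [132/35, 144/35, 18/5, 0] (h[3] = 0 is the target).

h = [3.7714, 4.1143, 3.6000, 0.0000]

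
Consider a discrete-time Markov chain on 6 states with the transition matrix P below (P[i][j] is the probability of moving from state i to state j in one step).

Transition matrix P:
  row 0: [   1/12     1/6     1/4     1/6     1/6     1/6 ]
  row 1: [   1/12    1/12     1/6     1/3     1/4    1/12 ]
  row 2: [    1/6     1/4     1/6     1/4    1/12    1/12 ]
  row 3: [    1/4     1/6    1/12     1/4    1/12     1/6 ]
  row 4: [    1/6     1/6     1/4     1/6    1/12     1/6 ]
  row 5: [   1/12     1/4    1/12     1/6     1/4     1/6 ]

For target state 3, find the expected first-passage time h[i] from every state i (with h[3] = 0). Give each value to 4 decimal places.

First-step conditioning: h[3] = 0; for i ≠ 3, h[i] = 1 + Σ_k P[i][k]·h[k].
  h[0] = 1 + 1/12·h[0] + 1/6·h[1] + 1/4·h[2] + 1/6·h[4] + 1/6·h[5]
  h[1] = 1 + 1/12·h[0] + 1/12·h[1] + 1/6·h[2] + 1/4·h[4] + 1/12·h[5]
  h[2] = 1 + 1/6·h[0] + 1/4·h[1] + 1/6·h[2] + 1/12·h[4] + 1/12·h[5]
  h[4] = 1 + 1/6·h[0] + 1/6·h[1] + 1/4·h[2] + 1/12·h[4] + 1/6·h[5]
  h[5] = 1 + 1/12·h[0] + 1/4·h[1] + 1/12·h[2] + 1/4·h[4] + 1/6·h[5]
Solving the 5×5 linear system over states ≠ 3 gives exactly h = [24288/5171, 20712/5171, 22140/5171, 0, 24288/5171, 24348/5171] (h[3] = 0 is the target).

h = [4.6970, 4.0054, 4.2816, 0.0000, 4.6970, 4.7086]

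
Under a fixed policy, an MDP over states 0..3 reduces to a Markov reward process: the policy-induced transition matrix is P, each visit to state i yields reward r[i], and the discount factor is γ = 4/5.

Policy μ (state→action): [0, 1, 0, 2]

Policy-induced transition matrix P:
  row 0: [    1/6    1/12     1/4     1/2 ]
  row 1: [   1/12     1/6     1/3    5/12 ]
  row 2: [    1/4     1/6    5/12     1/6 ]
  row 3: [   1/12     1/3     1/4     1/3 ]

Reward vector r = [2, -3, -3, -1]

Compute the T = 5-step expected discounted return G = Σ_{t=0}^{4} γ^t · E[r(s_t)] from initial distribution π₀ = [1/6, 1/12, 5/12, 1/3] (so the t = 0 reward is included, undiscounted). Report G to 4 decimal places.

G = -5.2583

t=0: π = [0.1667, 0.0833, 0.4167, 0.3333], E[r] = -1.5000, γ^t·E[r] = -1.500000, running G = -1.500000
t=1: π = [0.1667, 0.2083, 0.3264, 0.2986], E[r] = -1.5694, γ^t·E[r] = -1.255556, running G = -2.755556
t=2: π = [0.1516, 0.2025, 0.3218, 0.3241], E[r] = -1.5938, γ^t·E[r] = -1.020000, running G = -3.775556
t=3: π = [0.1496, 0.2080, 0.3205, 0.3219], E[r] = -1.6083, γ^t·E[r] = -0.823457, running G = -4.599012
t=4: π = [0.1492, 0.2078, 0.3208, 0.3222], E[r] = -1.6095, γ^t·E[r] = -0.659269, running G = -5.258281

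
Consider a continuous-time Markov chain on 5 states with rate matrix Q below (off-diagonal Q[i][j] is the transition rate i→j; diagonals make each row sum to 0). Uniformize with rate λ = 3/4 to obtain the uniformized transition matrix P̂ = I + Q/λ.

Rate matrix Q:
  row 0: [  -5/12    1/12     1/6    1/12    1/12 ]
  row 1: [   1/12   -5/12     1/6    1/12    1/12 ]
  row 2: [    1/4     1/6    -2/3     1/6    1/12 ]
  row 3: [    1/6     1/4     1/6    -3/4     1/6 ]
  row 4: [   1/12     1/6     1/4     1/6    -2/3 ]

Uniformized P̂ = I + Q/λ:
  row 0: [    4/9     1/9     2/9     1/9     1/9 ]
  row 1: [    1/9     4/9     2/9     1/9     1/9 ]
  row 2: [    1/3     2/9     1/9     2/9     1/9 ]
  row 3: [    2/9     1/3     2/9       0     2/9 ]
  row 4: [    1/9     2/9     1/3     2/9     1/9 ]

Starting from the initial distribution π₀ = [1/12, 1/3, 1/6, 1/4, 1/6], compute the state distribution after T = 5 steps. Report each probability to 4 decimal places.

t=0: π = [0.0833, 0.3333, 0.1667, 0.2500, 0.1667]
t=1: π = [0.2037, 0.3148, 0.2222, 0.1204, 0.1389]
t=2: π = [0.2418, 0.2829, 0.2130, 0.1379, 0.1245]
t=3: π = [0.2543, 0.2735, 0.2124, 0.1333, 0.1264]
t=4: π = [0.2579, 0.2696, 0.2127, 0.1339, 0.1259]
t=5: π = [0.2592, 0.2684, 0.2126, 0.1338, 0.1260]

π = [0.2592, 0.2684, 0.2126, 0.1338, 0.1260]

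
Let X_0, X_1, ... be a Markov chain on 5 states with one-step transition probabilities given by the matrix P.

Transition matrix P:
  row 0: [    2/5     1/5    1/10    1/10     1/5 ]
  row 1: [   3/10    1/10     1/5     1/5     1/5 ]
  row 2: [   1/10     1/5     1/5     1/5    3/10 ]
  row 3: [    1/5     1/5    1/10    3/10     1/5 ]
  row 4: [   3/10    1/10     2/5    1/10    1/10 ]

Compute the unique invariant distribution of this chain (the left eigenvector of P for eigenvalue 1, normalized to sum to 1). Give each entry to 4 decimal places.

π = [0.2709, 0.1637, 0.1958, 0.1699, 0.1996]

Balance equations π_j = Σ_i π_i·P[i][j]:
  π_0 = 2/5·π_0 + 3/10·π_1 + 1/10·π_2 + 1/5·π_3 + 3/10·π_4
  π_1 = 1/5·π_0 + 1/10·π_1 + 1/5·π_2 + 1/5·π_3 + 1/10·π_4
  π_2 = 1/10·π_0 + 1/5·π_1 + 1/5·π_2 + 1/10·π_3 + 2/5·π_4
  π_3 = 1/10·π_0 + 1/5·π_1 + 1/5·π_2 + 3/10·π_3 + 1/10·π_4
  normalize: π_0 + π_1 + π_2 + π_3 + π_4 = 1
Solving the linear system gives exactly π = [2291/8456, 173/1057, 207/1057, 1437/8456, 211/1057].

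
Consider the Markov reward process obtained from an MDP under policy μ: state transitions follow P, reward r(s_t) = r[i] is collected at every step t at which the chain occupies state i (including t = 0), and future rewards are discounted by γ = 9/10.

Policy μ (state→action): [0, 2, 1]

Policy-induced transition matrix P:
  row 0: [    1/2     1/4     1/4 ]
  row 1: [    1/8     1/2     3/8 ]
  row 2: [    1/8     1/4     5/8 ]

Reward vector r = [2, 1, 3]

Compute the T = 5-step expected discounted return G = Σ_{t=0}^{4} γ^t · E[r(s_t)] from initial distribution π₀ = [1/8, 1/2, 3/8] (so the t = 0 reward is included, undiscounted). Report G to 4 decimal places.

t=0: π = [0.1250, 0.5000, 0.3750], E[r] = 1.8750, γ^t·E[r] = 1.875000, running G = 1.875000
t=1: π = [0.1719, 0.3750, 0.4531], E[r] = 2.0781, γ^t·E[r] = 1.870313, running G = 3.745313
t=2: π = [0.1895, 0.3438, 0.4668], E[r] = 2.1230, γ^t·E[r] = 1.719668, running G = 5.464980
t=3: π = [0.1960, 0.3359, 0.4680], E[r] = 2.1321, γ^t·E[r] = 1.554286, running G = 7.019267
t=4: π = [0.1985, 0.3340, 0.4675], E[r] = 2.1335, γ^t·E[r] = 1.399799, running G = 8.419066

G = 8.4191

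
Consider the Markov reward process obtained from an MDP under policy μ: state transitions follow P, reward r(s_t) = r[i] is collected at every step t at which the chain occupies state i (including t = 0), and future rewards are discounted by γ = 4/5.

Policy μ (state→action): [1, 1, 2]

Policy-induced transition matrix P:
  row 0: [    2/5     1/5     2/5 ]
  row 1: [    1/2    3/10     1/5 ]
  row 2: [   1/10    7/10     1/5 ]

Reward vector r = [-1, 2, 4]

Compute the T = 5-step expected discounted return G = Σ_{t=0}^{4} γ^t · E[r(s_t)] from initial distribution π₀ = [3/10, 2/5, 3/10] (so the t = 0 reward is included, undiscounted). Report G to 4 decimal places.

G = 5.1690

t=0: π = [0.3000, 0.4000, 0.3000], E[r] = 1.7000, γ^t·E[r] = 1.700000, running G = 1.700000
t=1: π = [0.3500, 0.3900, 0.2600], E[r] = 1.4700, γ^t·E[r] = 1.176000, running G = 2.876000
t=2: π = [0.3610, 0.3690, 0.2700], E[r] = 1.4570, γ^t·E[r] = 0.932480, running G = 3.808480
t=3: π = [0.3559, 0.3719, 0.2722], E[r] = 1.4767, γ^t·E[r] = 0.756070, running G = 4.564550
t=4: π = [0.3555, 0.3733, 0.2712], E[r] = 1.4758, γ^t·E[r] = 0.604475, running G = 5.169026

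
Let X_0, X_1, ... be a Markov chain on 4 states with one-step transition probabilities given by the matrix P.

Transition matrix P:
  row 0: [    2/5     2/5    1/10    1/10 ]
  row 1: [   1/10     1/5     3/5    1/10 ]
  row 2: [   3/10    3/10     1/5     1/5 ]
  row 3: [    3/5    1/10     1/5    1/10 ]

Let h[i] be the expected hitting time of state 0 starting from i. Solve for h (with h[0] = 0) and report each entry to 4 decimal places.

h = [0.0000, 4.0449, 3.3427, 2.3034]

First-step conditioning: h[0] = 0; for i ≠ 0, h[i] = 1 + Σ_k P[i][k]·h[k].
  h[1] = 1 + 1/5·h[1] + 3/5·h[2] + 1/10·h[3]
  h[2] = 1 + 3/10·h[1] + 1/5·h[2] + 1/5·h[3]
  h[3] = 1 + 1/10·h[1] + 1/5·h[2] + 1/10·h[3]
Solving the 3×3 linear system over states ≠ 0 gives exactly h = [0, 360/89, 595/178, 205/89] (h[0] = 0 is the target).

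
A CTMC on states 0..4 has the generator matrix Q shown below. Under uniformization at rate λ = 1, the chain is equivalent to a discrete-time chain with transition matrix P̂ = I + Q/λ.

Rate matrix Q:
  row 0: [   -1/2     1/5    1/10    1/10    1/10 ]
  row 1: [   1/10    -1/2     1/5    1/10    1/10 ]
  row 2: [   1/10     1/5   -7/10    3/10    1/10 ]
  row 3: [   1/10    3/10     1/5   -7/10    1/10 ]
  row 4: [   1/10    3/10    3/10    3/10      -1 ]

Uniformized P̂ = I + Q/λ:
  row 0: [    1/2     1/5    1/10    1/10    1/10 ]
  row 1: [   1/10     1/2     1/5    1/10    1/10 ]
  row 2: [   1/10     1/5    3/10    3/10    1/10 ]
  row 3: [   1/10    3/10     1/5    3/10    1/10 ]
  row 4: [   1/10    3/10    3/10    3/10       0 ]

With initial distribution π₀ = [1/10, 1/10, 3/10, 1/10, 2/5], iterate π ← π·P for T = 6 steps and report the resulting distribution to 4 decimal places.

t=0: π = [0.1000, 0.1000, 0.3000, 0.1000, 0.4000]
t=1: π = [0.1400, 0.2800, 0.2600, 0.2600, 0.0600]
t=2: π = [0.1560, 0.3160, 0.2180, 0.2160, 0.0940]
t=3: π = [0.1624, 0.3258, 0.2156, 0.2056, 0.0906]
t=4: π = [0.1650, 0.3274, 0.2144, 0.2024, 0.0909]
t=5: π = [0.1660, 0.3275, 0.2140, 0.2015, 0.0909]
t=6: π = [0.1664, 0.3275, 0.2139, 0.2013, 0.0909]

π = [0.1664, 0.3275, 0.2139, 0.2013, 0.0909]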